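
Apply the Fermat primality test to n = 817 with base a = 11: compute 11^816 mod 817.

666

11^1 ≡ 11 (mod 817)
11^2 ≡ 11^2 = 121 ≡ 121 (mod 817)
11^4 ≡ 121^2 = 14641 ≡ 752 (mod 817)
11^8 ≡ 752^2 = 565504 ≡ 140 (mod 817)
11^16 ≡ 140^2 = 19600 ≡ 809 (mod 817)
11^32 ≡ 809^2 = 654481 ≡ 64 (mod 817)
11^64 ≡ 64^2 = 4096 ≡ 11 (mod 817)
11^128 ≡ 11^2 = 121 ≡ 121 (mod 817)
11^256 ≡ 121^2 = 14641 ≡ 752 (mod 817)
11^512 ≡ 752^2 = 565504 ≡ 140 (mod 817)
816 = 512 + 256 + 32 + 16 in binary powers of 2.
So 11^816 ≡ 140 · 752 · 64 · 809 ≡ 666 (mod 817).
Since 666 ≠ 1, base 11 is a Fermat witness: 817 is composite.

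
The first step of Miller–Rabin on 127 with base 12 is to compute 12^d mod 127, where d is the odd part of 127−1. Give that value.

127 − 1 = 126 = 2^1 · 63, so d = 63.
12^1 ≡ 12 (mod 127)
12^2 ≡ 12^2 = 144 ≡ 17 (mod 127)
12^4 ≡ 17^2 = 289 ≡ 35 (mod 127)
12^8 ≡ 35^2 = 1225 ≡ 82 (mod 127)
12^16 ≡ 82^2 = 6724 ≡ 120 (mod 127)
12^32 ≡ 120^2 = 14400 ≡ 49 (mod 127)
63 = 32 + 16 + 8 + 4 + 2 + 1 in binary powers of 2.
So 12^63 ≡ 49 · 120 · 82 · 35 · 17 · 12 ≡ 126 (mod 127).
Since 12^d ≡ 126 (mod 127), base 12 does not prove 127 composite.

126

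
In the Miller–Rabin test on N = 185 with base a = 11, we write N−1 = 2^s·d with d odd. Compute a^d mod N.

101

185 − 1 = 184 = 2^3 · 23, so d = 23.
11^1 ≡ 11 (mod 185)
11^2 ≡ 11^2 = 121 ≡ 121 (mod 185)
11^4 ≡ 121^2 = 14641 ≡ 26 (mod 185)
11^8 ≡ 26^2 = 676 ≡ 121 (mod 185)
11^16 ≡ 121^2 = 14641 ≡ 26 (mod 185)
23 = 16 + 4 + 2 + 1 in binary powers of 2.
So 11^23 ≡ 26 · 26 · 121 · 11 ≡ 101 (mod 185).
Squaring chain: 101 → 26 → 121; never reaches −1, so base 11 is a Miller–Rabin witness that 185 is composite.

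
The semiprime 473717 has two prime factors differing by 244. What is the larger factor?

821

Since p = q + 244, we have 473717 = q(q + 244), so q² + 244q − 473717 = 0.
Discriminant: 244² + 4·473717 = 59536 + 1894868 = 1954404; √1954404 = 1398.
q = (−244 + 1398)/2 = 577, and p = q + 244 = 821.
Check: 577 · 821 = 473717.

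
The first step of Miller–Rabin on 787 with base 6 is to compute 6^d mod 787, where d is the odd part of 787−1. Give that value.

1

787 − 1 = 786 = 2^1 · 393, so d = 393.
6^1 ≡ 6 (mod 787)
6^2 ≡ 6^2 = 36 ≡ 36 (mod 787)
6^4 ≡ 36^2 = 1296 ≡ 509 (mod 787)
6^8 ≡ 509^2 = 259081 ≡ 158 (mod 787)
6^16 ≡ 158^2 = 24964 ≡ 567 (mod 787)
6^32 ≡ 567^2 = 321489 ≡ 393 (mod 787)
6^64 ≡ 393^2 = 154449 ≡ 197 (mod 787)
6^128 ≡ 197^2 = 38809 ≡ 246 (mod 787)
6^256 ≡ 246^2 = 60516 ≡ 704 (mod 787)
393 = 256 + 128 + 8 + 1 in binary powers of 2.
So 6^393 ≡ 704 · 246 · 158 · 6 ≡ 1 (mod 787).
Since 6^d ≡ 1 (mod 787), base 6 does not prove 787 composite.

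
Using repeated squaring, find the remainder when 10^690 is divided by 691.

10^1 ≡ 10 (mod 691)
10^2 ≡ 10^2 = 100 ≡ 100 (mod 691)
10^4 ≡ 100^2 = 10000 ≡ 326 (mod 691)
10^8 ≡ 326^2 = 106276 ≡ 553 (mod 691)
10^16 ≡ 553^2 = 305809 ≡ 387 (mod 691)
10^32 ≡ 387^2 = 149769 ≡ 513 (mod 691)
10^64 ≡ 513^2 = 263169 ≡ 589 (mod 691)
10^128 ≡ 589^2 = 346921 ≡ 39 (mod 691)
10^256 ≡ 39^2 = 1521 ≡ 139 (mod 691)
10^512 ≡ 139^2 = 19321 ≡ 664 (mod 691)
690 = 512 + 128 + 32 + 16 + 2 in binary powers of 2.
So 10^690 ≡ 664 · 39 · 513 · 387 · 100 ≡ 1 (mod 691).
Since the result is 1, base 10 gives no evidence that 691 is composite.

1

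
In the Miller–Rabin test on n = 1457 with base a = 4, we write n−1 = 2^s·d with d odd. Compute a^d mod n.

1457 − 1 = 1456 = 2^4 · 91, so d = 91.
4^1 ≡ 4 (mod 1457)
4^2 ≡ 4^2 = 16 ≡ 16 (mod 1457)
4^4 ≡ 16^2 = 256 ≡ 256 (mod 1457)
4^8 ≡ 256^2 = 65536 ≡ 1428 (mod 1457)
4^16 ≡ 1428^2 = 2039184 ≡ 841 (mod 1457)
4^32 ≡ 841^2 = 707281 ≡ 636 (mod 1457)
4^64 ≡ 636^2 = 404496 ≡ 907 (mod 1457)
91 = 64 + 16 + 8 + 2 + 1 in binary powers of 2.
So 4^91 ≡ 907 · 841 · 1428 · 16 · 4 ≡ 717 (mod 1457).
Squaring chain: 717 → 1225 → 1372 → 1397; never reaches −1, so base 4 is a Miller–Rabin witness that 1457 is composite.

717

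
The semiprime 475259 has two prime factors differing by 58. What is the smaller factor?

661

Since p = q + 58, we have 475259 = q(q + 58), so q² + 58q − 475259 = 0.
Discriminant: 58² + 4·475259 = 3364 + 1901036 = 1904400; √1904400 = 1380.
q = (−58 + 1380)/2 = 661, and p = q + 58 = 719.
Check: 661 · 719 = 475259.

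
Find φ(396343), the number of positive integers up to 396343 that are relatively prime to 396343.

375648

Factor: 396343 = 29 · 79 · 173.
φ(396343) = (29−1) · (79−1) · (173−1) = 28 · 78 · 172 = 375648.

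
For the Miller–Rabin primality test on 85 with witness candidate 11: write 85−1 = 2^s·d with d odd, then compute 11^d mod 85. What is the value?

61

85 − 1 = 84 = 2^2 · 21, so d = 21.
11^1 ≡ 11 (mod 85)
11^2 ≡ 11^2 = 121 ≡ 36 (mod 85)
11^4 ≡ 36^2 = 1296 ≡ 21 (mod 85)
11^8 ≡ 21^2 = 441 ≡ 16 (mod 85)
11^16 ≡ 16^2 = 256 ≡ 1 (mod 85)
21 = 16 + 4 + 1 in binary powers of 2.
So 11^21 ≡ 1 · 21 · 11 ≡ 61 (mod 85).
Squaring chain: 61 → 66; never reaches −1, so base 11 is a Miller–Rabin witness that 85 is composite.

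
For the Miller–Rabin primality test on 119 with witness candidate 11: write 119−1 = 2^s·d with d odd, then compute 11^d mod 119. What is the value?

114

119 − 1 = 118 = 2^1 · 59, so d = 59.
11^1 ≡ 11 (mod 119)
11^2 ≡ 11^2 = 121 ≡ 2 (mod 119)
11^4 ≡ 2^2 = 4 ≡ 4 (mod 119)
11^8 ≡ 4^2 = 16 ≡ 16 (mod 119)
11^16 ≡ 16^2 = 256 ≡ 18 (mod 119)
11^32 ≡ 18^2 = 324 ≡ 86 (mod 119)
59 = 32 + 16 + 8 + 2 + 1 in binary powers of 2.
So 11^59 ≡ 86 · 18 · 16 · 2 · 11 ≡ 114 (mod 119).
Squaring chain: 114; never reaches −1, so base 11 is a Miller–Rabin witness that 119 is composite.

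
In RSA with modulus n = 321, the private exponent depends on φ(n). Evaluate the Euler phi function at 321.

212

Factor: 321 = 3 · 107.
φ(321) = (3−1) · (107−1) = 2 · 106 = 212.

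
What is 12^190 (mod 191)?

1

12^1 ≡ 12 (mod 191)
12^2 ≡ 12^2 = 144 ≡ 144 (mod 191)
12^4 ≡ 144^2 = 20736 ≡ 108 (mod 191)
12^8 ≡ 108^2 = 11664 ≡ 13 (mod 191)
12^16 ≡ 13^2 = 169 ≡ 169 (mod 191)
12^32 ≡ 169^2 = 28561 ≡ 102 (mod 191)
12^64 ≡ 102^2 = 10404 ≡ 90 (mod 191)
12^128 ≡ 90^2 = 8100 ≡ 78 (mod 191)
190 = 128 + 32 + 16 + 8 + 4 + 2 in binary powers of 2.
So 12^190 ≡ 78 · 102 · 169 · 13 · 108 · 144 ≡ 1 (mod 191).
Since the result is 1, base 12 gives no evidence that 191 is composite.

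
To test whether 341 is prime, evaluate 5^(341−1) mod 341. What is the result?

5^1 ≡ 5 (mod 341)
5^2 ≡ 5^2 = 25 ≡ 25 (mod 341)
5^4 ≡ 25^2 = 625 ≡ 284 (mod 341)
5^8 ≡ 284^2 = 80656 ≡ 180 (mod 341)
5^16 ≡ 180^2 = 32400 ≡ 5 (mod 341)
5^32 ≡ 5^2 = 25 ≡ 25 (mod 341)
5^64 ≡ 25^2 = 625 ≡ 284 (mod 341)
5^128 ≡ 284^2 = 80656 ≡ 180 (mod 341)
5^256 ≡ 180^2 = 32400 ≡ 5 (mod 341)
340 = 256 + 64 + 16 + 4 in binary powers of 2.
So 5^340 ≡ 5 · 284 · 5 · 284 ≡ 67 (mod 341).
Since 67 ≠ 1, base 5 is a Fermat witness: 341 is composite.

67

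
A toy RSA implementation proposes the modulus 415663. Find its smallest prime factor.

19

415663 is odd.
Digit sum 25, not divisible by 3.
Ends in 3: not divisible by 5.
7: 415663 = 7·59380 + 3
11: 415663 = 11·37787 + 6
13: 415663 = 13·31974 + 1
17: 415663 = 17·24450 + 13
19: 415663 = 19·21877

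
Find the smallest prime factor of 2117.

29

2117 is odd.
Digit sum 11, not divisible by 3.
Ends in 7: not divisible by 5.
7: 2117 = 7·302 + 3
11: 2117 = 11·192 + 5
13: 2117 = 13·162 + 11
17: 2117 = 17·124 + 9
19: 2117 = 19·111 + 8
23: 2117 = 23·92 + 1
29: 2117 = 29·73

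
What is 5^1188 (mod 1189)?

674

5^1 ≡ 5 (mod 1189)
5^2 ≡ 5^2 = 25 ≡ 25 (mod 1189)
5^4 ≡ 25^2 = 625 ≡ 625 (mod 1189)
5^8 ≡ 625^2 = 390625 ≡ 633 (mod 1189)
5^16 ≡ 633^2 = 400689 ≡ 1185 (mod 1189)
5^32 ≡ 1185^2 = 1404225 ≡ 16 (mod 1189)
5^64 ≡ 16^2 = 256 ≡ 256 (mod 1189)
5^128 ≡ 256^2 = 65536 ≡ 141 (mod 1189)
5^256 ≡ 141^2 = 19881 ≡ 857 (mod 1189)
5^512 ≡ 857^2 = 734449 ≡ 836 (mod 1189)
5^1024 ≡ 836^2 = 698896 ≡ 953 (mod 1189)
1188 = 1024 + 128 + 32 + 4 in binary powers of 2.
So 5^1188 ≡ 953 · 141 · 16 · 625 ≡ 674 (mod 1189).
Since 674 ≠ 1, base 5 is a Fermat witness: 1189 is composite.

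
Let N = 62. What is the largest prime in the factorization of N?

31

62 = 2 · 31
31 is prime.
So 62 = 2 · 31; the largest prime factor is 31.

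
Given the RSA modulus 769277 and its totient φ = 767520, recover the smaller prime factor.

821

φ(n) = (p−1)(q−1) = n − (p+q) + 1, so p + q = 769277 − 767520 + 1 = 1758.
p and q are the roots of t² − 1758t + 769277 = 0.
Discriminant: 1758² − 4·769277 = 3090564 − 3077108 = 13456; √13456 = 116.
q = (1758 − 116)/2 = 821, p = (1758 + 116)/2 = 937.
Check: 821 · 937 = 769277.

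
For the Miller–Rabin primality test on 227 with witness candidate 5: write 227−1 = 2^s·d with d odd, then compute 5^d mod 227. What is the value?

226

227 − 1 = 226 = 2^1 · 113, so d = 113.
5^1 ≡ 5 (mod 227)
5^2 ≡ 5^2 = 25 ≡ 25 (mod 227)
5^4 ≡ 25^2 = 625 ≡ 171 (mod 227)
5^8 ≡ 171^2 = 29241 ≡ 185 (mod 227)
5^16 ≡ 185^2 = 34225 ≡ 175 (mod 227)
5^32 ≡ 175^2 = 30625 ≡ 207 (mod 227)
5^64 ≡ 207^2 = 42849 ≡ 173 (mod 227)
113 = 64 + 32 + 16 + 1 in binary powers of 2.
So 5^113 ≡ 173 · 207 · 175 · 5 ≡ 226 (mod 227).
Since 5^d ≡ 226 (mod 227), base 5 does not prove 227 composite.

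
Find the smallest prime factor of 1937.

1937 is odd.
Digit sum 20, not divisible by 3.
Ends in 7: not divisible by 5.
7: 1937 = 7·276 + 5
11: 1937 = 11·176 + 1
13: 1937 = 13·149

13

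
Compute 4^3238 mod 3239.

4^1 ≡ 4 (mod 3239)
4^2 ≡ 4^2 = 16 ≡ 16 (mod 3239)
4^4 ≡ 16^2 = 256 ≡ 256 (mod 3239)
4^8 ≡ 256^2 = 65536 ≡ 756 (mod 3239)
4^16 ≡ 756^2 = 571536 ≡ 1472 (mod 3239)
4^32 ≡ 1472^2 = 2166784 ≡ 3132 (mod 3239)
4^64 ≡ 3132^2 = 9809424 ≡ 1732 (mod 3239)
4^128 ≡ 1732^2 = 2999824 ≡ 510 (mod 3239)
4^256 ≡ 510^2 = 260100 ≡ 980 (mod 3239)
4^512 ≡ 980^2 = 960400 ≡ 1656 (mod 3239)
4^1024 ≡ 1656^2 = 2742336 ≡ 2142 (mod 3239)
4^2048 ≡ 2142^2 = 4588164 ≡ 1740 (mod 3239)
3238 = 2048 + 1024 + 128 + 32 + 4 + 2 in binary powers of 2.
So 4^3238 ≡ 1740 · 2142 · 510 · 3132 · 256 · 16 ≡ 715 (mod 3239).
Since 715 ≠ 1, base 4 is a Fermat witness: 3239 is composite.

715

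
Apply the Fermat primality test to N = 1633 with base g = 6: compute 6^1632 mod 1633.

6^1 ≡ 6 (mod 1633)
6^2 ≡ 6^2 = 36 ≡ 36 (mod 1633)
6^4 ≡ 36^2 = 1296 ≡ 1296 (mod 1633)
6^8 ≡ 1296^2 = 1679616 ≡ 892 (mod 1633)
6^16 ≡ 892^2 = 795664 ≡ 393 (mod 1633)
6^32 ≡ 393^2 = 154449 ≡ 947 (mod 1633)
6^64 ≡ 947^2 = 896809 ≡ 292 (mod 1633)
6^128 ≡ 292^2 = 85264 ≡ 348 (mod 1633)
6^256 ≡ 348^2 = 121104 ≡ 262 (mod 1633)
6^512 ≡ 262^2 = 68644 ≡ 58 (mod 1633)
6^1024 ≡ 58^2 = 3364 ≡ 98 (mod 1633)
1632 = 1024 + 512 + 64 + 32 in binary powers of 2.
So 6^1632 ≡ 98 · 58 · 292 · 947 ≡ 1549 (mod 1633).
Since 1549 ≠ 1, base 6 is a Fermat witness: 1633 is composite.

1549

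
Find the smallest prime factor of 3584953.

3584953 is odd.
Digit sum 37, not divisible by 3.
Ends in 3: not divisible by 5.
7: 3584953 = 7·512136 + 1
11: 3584953 = 11·325904 + 9
13: 3584953 = 13·275765 + 8
17: 3584953 = 17·210879 + 10
19: 3584953 = 19·188681 + 14
23: 3584953 = 23·155867 + 12
29: 3584953 = 29·123619 + 2
31: 3584953 = 31·115643 + 20
37: 3584953 = 37·96890 + 23
41: 3584953 = 41·87437 + 36
43: 3584953 = 43·83371

43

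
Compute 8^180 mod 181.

8^1 ≡ 8 (mod 181)
8^2 ≡ 8^2 = 64 ≡ 64 (mod 181)
8^4 ≡ 64^2 = 4096 ≡ 114 (mod 181)
8^8 ≡ 114^2 = 12996 ≡ 145 (mod 181)
8^16 ≡ 145^2 = 21025 ≡ 29 (mod 181)
8^32 ≡ 29^2 = 841 ≡ 117 (mod 181)
8^64 ≡ 117^2 = 13689 ≡ 114 (mod 181)
8^128 ≡ 114^2 = 12996 ≡ 145 (mod 181)
180 = 128 + 32 + 16 + 4 in binary powers of 2.
So 8^180 ≡ 145 · 117 · 29 · 114 ≡ 1 (mod 181).
Since the result is 1, base 8 gives no evidence that 181 is composite.

1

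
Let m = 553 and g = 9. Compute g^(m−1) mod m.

8

9^1 ≡ 9 (mod 553)
9^2 ≡ 9^2 = 81 ≡ 81 (mod 553)
9^4 ≡ 81^2 = 6561 ≡ 478 (mod 553)
9^8 ≡ 478^2 = 228484 ≡ 95 (mod 553)
9^16 ≡ 95^2 = 9025 ≡ 177 (mod 553)
9^32 ≡ 177^2 = 31329 ≡ 361 (mod 553)
9^64 ≡ 361^2 = 130321 ≡ 366 (mod 553)
9^128 ≡ 366^2 = 133956 ≡ 130 (mod 553)
9^256 ≡ 130^2 = 16900 ≡ 310 (mod 553)
9^512 ≡ 310^2 = 96100 ≡ 431 (mod 553)
552 = 512 + 32 + 8 in binary powers of 2.
So 9^552 ≡ 431 · 361 · 95 ≡ 8 (mod 553).
Since 8 ≠ 1, base 9 is a Fermat witness: 553 is composite.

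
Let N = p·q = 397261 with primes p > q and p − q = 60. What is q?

601

Since p = q + 60, we have 397261 = q(q + 60), so q² + 60q − 397261 = 0.
Discriminant: 60² + 4·397261 = 3600 + 1589044 = 1592644; √1592644 = 1262.
q = (−60 + 1262)/2 = 601, and p = q + 60 = 661.
Check: 601 · 661 = 397261.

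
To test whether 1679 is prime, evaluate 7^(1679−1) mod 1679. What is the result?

7^1 ≡ 7 (mod 1679)
7^2 ≡ 7^2 = 49 ≡ 49 (mod 1679)
7^4 ≡ 49^2 = 2401 ≡ 722 (mod 1679)
7^8 ≡ 722^2 = 521284 ≡ 794 (mod 1679)
7^16 ≡ 794^2 = 630436 ≡ 811 (mod 1679)
7^32 ≡ 811^2 = 657721 ≡ 1232 (mod 1679)
7^64 ≡ 1232^2 = 1517824 ≡ 8 (mod 1679)
7^128 ≡ 8^2 = 64 ≡ 64 (mod 1679)
7^256 ≡ 64^2 = 4096 ≡ 738 (mod 1679)
7^512 ≡ 738^2 = 544644 ≡ 648 (mod 1679)
7^1024 ≡ 648^2 = 419904 ≡ 154 (mod 1679)
1678 = 1024 + 512 + 128 + 8 + 4 + 2 in binary powers of 2.
So 7^1678 ≡ 154 · 648 · 64 · 794 · 722 · 49 ≡ 441 (mod 1679).
Since 441 ≠ 1, base 7 is a Fermat witness: 1679 is composite.

441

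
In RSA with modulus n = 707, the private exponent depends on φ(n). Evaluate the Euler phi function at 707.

Factor: 707 = 7 · 101.
φ(707) = (7−1) · (101−1) = 6 · 100 = 600.

600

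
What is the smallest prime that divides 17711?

89

17711 is odd.
Digit sum 17, not divisible by 3.
Ends in 1: not divisible by 5.
7: 17711 = 7·2530 + 1
11: 17711 = 11·1610 + 1
13: 17711 = 13·1362 + 5
17: 17711 = 17·1041 + 14
19: 17711 = 19·932 + 3
23: 17711 = 23·770 + 1
29: 17711 = 29·610 + 21
31: 17711 = 31·571 + 10
37: 17711 = 37·478 + 25
41: 17711 = 41·431 + 40
43: 17711 = 43·411 + 38
47: 17711 = 47·376 + 39
53: 17711 = 53·334 + 9
59: 17711 = 59·300 + 11
61: 17711 = 61·290 + 21
67: 17711 = 67·264 + 23
71: 17711 = 71·249 + 32
73: 17711 = 73·242 + 45
79: 17711 = 79·224 + 15
83: 17711 = 83·213 + 32
89: 17711 = 89·199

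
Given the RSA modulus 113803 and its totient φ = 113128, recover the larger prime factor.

φ(n) = (p−1)(q−1) = n − (p+q) + 1, so p + q = 113803 − 113128 + 1 = 676.
p and q are the roots of t² − 676t + 113803 = 0.
Discriminant: 676² − 4·113803 = 456976 − 455212 = 1764; √1764 = 42.
q = (676 − 42)/2 = 317, p = (676 + 42)/2 = 359.
Check: 317 · 359 = 113803.

359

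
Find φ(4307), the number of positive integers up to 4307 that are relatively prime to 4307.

Factor: 4307 = 59 · 73.
φ(4307) = (59−1) · (73−1) = 58 · 72 = 4176.

4176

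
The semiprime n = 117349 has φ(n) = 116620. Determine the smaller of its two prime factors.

239

φ(n) = (p−1)(q−1) = n − (p+q) + 1, so p + q = 117349 − 116620 + 1 = 730.
p and q are the roots of t² − 730t + 117349 = 0.
Discriminant: 730² − 4·117349 = 532900 − 469396 = 63504; √63504 = 252.
q = (730 − 252)/2 = 239, p = (730 + 252)/2 = 491.
Check: 239 · 491 = 117349.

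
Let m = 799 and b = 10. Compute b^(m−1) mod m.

212

10^1 ≡ 10 (mod 799)
10^2 ≡ 10^2 = 100 ≡ 100 (mod 799)
10^4 ≡ 100^2 = 10000 ≡ 412 (mod 799)
10^8 ≡ 412^2 = 169744 ≡ 356 (mod 799)
10^16 ≡ 356^2 = 126736 ≡ 494 (mod 799)
10^32 ≡ 494^2 = 244036 ≡ 341 (mod 799)
10^64 ≡ 341^2 = 116281 ≡ 426 (mod 799)
10^128 ≡ 426^2 = 181476 ≡ 103 (mod 799)
10^256 ≡ 103^2 = 10609 ≡ 222 (mod 799)
10^512 ≡ 222^2 = 49284 ≡ 545 (mod 799)
798 = 512 + 256 + 16 + 8 + 4 + 2 in binary powers of 2.
So 10^798 ≡ 545 · 222 · 494 · 356 · 412 · 100 ≡ 212 (mod 799).
Since 212 ≠ 1, base 10 is a Fermat witness: 799 is composite.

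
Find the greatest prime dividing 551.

551 = 19 · 29
29 is prime.
So 551 = 19 · 29; the largest prime factor is 29.

29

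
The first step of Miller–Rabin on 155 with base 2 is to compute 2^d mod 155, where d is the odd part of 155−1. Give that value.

155 − 1 = 154 = 2^1 · 77, so d = 77.
2^1 ≡ 2 (mod 155)
2^2 ≡ 2^2 = 4 ≡ 4 (mod 155)
2^4 ≡ 4^2 = 16 ≡ 16 (mod 155)
2^8 ≡ 16^2 = 256 ≡ 101 (mod 155)
2^16 ≡ 101^2 = 10201 ≡ 126 (mod 155)
2^32 ≡ 126^2 = 15876 ≡ 66 (mod 155)
2^64 ≡ 66^2 = 4356 ≡ 16 (mod 155)
77 = 64 + 8 + 4 + 1 in binary powers of 2.
So 2^77 ≡ 16 · 101 · 16 · 2 ≡ 97 (mod 155).
Squaring chain: 97; never reaches −1, so base 2 is a Miller–Rabin witness that 155 is composite.

97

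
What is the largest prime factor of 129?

129 = 3 · 43
43 is prime.
So 129 = 3 · 43; the largest prime factor is 43.

43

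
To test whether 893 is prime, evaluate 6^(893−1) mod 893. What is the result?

291

6^1 ≡ 6 (mod 893)
6^2 ≡ 6^2 = 36 ≡ 36 (mod 893)
6^4 ≡ 36^2 = 1296 ≡ 403 (mod 893)
6^8 ≡ 403^2 = 162409 ≡ 776 (mod 893)
6^16 ≡ 776^2 = 602176 ≡ 294 (mod 893)
6^32 ≡ 294^2 = 86436 ≡ 708 (mod 893)
6^64 ≡ 708^2 = 501264 ≡ 291 (mod 893)
6^128 ≡ 291^2 = 84681 ≡ 739 (mod 893)
6^256 ≡ 739^2 = 546121 ≡ 498 (mod 893)
6^512 ≡ 498^2 = 248004 ≡ 643 (mod 893)
892 = 512 + 256 + 64 + 32 + 16 + 8 + 4 in binary powers of 2.
So 6^892 ≡ 643 · 498 · 291 · 708 · 294 · 776 · 403 ≡ 291 (mod 893).
Since 291 ≠ 1, base 6 is a Fermat witness: 893 is composite.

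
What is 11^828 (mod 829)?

11^1 ≡ 11 (mod 829)
11^2 ≡ 11^2 = 121 ≡ 121 (mod 829)
11^4 ≡ 121^2 = 14641 ≡ 548 (mod 829)
11^8 ≡ 548^2 = 300304 ≡ 206 (mod 829)
11^16 ≡ 206^2 = 42436 ≡ 157 (mod 829)
11^32 ≡ 157^2 = 24649 ≡ 608 (mod 829)
11^64 ≡ 608^2 = 369664 ≡ 759 (mod 829)
11^128 ≡ 759^2 = 576081 ≡ 755 (mod 829)
11^256 ≡ 755^2 = 570025 ≡ 502 (mod 829)
11^512 ≡ 502^2 = 252004 ≡ 817 (mod 829)
828 = 512 + 256 + 32 + 16 + 8 + 4 in binary powers of 2.
So 11^828 ≡ 817 · 502 · 608 · 157 · 206 · 548 ≡ 1 (mod 829).
Since the result is 1, base 11 gives no evidence that 829 is composite.

1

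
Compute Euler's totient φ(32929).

Factor: 32929 = 13 · 17 · 149.
φ(32929) = (13−1) · (17−1) · (149−1) = 12 · 16 · 148 = 28416.

28416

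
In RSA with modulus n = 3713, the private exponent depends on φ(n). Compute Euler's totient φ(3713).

Factor: 3713 = 47 · 79.
φ(3713) = (47−1) · (79−1) = 46 · 78 = 3588.

3588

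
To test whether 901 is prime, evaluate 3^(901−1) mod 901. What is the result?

863

3^1 ≡ 3 (mod 901)
3^2 ≡ 3^2 = 9 ≡ 9 (mod 901)
3^4 ≡ 9^2 = 81 ≡ 81 (mod 901)
3^8 ≡ 81^2 = 6561 ≡ 254 (mod 901)
3^16 ≡ 254^2 = 64516 ≡ 545 (mod 901)
3^32 ≡ 545^2 = 297025 ≡ 596 (mod 901)
3^64 ≡ 596^2 = 355216 ≡ 222 (mod 901)
3^128 ≡ 222^2 = 49284 ≡ 630 (mod 901)
3^256 ≡ 630^2 = 396900 ≡ 460 (mod 901)
3^512 ≡ 460^2 = 211600 ≡ 766 (mod 901)
900 = 512 + 256 + 128 + 4 in binary powers of 2.
So 3^900 ≡ 766 · 460 · 630 · 81 ≡ 863 (mod 901).
Since 863 ≠ 1, base 3 is a Fermat witness: 901 is composite.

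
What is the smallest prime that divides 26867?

26867 is odd.
Digit sum 29, not divisible by 3.
Ends in 7: not divisible by 5.
7: 26867 = 7·3838 + 1
11: 26867 = 11·2442 + 5
13: 26867 = 13·2066 + 9
17: 26867 = 17·1580 + 7
19: 26867 = 19·1414 + 1
23: 26867 = 23·1168 + 3
29: 26867 = 29·926 + 13
31: 26867 = 31·866 + 21
37: 26867 = 37·726 + 5
41: 26867 = 41·655 + 12
43: 26867 = 43·624 + 35
47: 26867 = 47·571 + 30
53: 26867 = 53·506 + 49
59: 26867 = 59·455 + 22
61: 26867 = 61·440 + 27
67: 26867 = 67·401

67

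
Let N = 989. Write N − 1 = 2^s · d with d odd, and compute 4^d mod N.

403

989 − 1 = 988 = 2^2 · 247, so d = 247.
4^1 ≡ 4 (mod 989)
4^2 ≡ 4^2 = 16 ≡ 16 (mod 989)
4^4 ≡ 16^2 = 256 ≡ 256 (mod 989)
4^8 ≡ 256^2 = 65536 ≡ 262 (mod 989)
4^16 ≡ 262^2 = 68644 ≡ 403 (mod 989)
4^32 ≡ 403^2 = 162409 ≡ 213 (mod 989)
4^64 ≡ 213^2 = 45369 ≡ 864 (mod 989)
4^128 ≡ 864^2 = 746496 ≡ 790 (mod 989)
247 = 128 + 64 + 32 + 16 + 4 + 2 + 1 in binary powers of 2.
So 4^247 ≡ 790 · 864 · 213 · 403 · 256 · 16 · 4 ≡ 403 (mod 989).
Squaring chain: 403 → 213; never reaches −1, so base 4 is a Miller–Rabin witness that 989 is composite.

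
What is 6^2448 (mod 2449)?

1365

6^1 ≡ 6 (mod 2449)
6^2 ≡ 6^2 = 36 ≡ 36 (mod 2449)
6^4 ≡ 36^2 = 1296 ≡ 1296 (mod 2449)
6^8 ≡ 1296^2 = 1679616 ≡ 2051 (mod 2449)
6^16 ≡ 2051^2 = 4206601 ≡ 1668 (mod 2449)
6^32 ≡ 1668^2 = 2782224 ≡ 160 (mod 2449)
6^64 ≡ 160^2 = 25600 ≡ 1110 (mod 2449)
6^128 ≡ 1110^2 = 1232100 ≡ 253 (mod 2449)
6^256 ≡ 253^2 = 64009 ≡ 335 (mod 2449)
6^512 ≡ 335^2 = 112225 ≡ 2020 (mod 2449)
6^1024 ≡ 2020^2 = 4080400 ≡ 366 (mod 2449)
6^2048 ≡ 366^2 = 133956 ≡ 1710 (mod 2449)
2448 = 2048 + 256 + 128 + 16 in binary powers of 2.
So 6^2448 ≡ 1710 · 335 · 253 · 1668 ≡ 1365 (mod 2449).
Since 1365 ≠ 1, base 6 is a Fermat witness: 2449 is composite.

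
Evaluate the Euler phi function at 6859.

6498

Factor: 6859 = 19^3.
φ(6859) = 19^2·(19−1) = 6498.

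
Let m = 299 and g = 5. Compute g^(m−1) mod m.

5^1 ≡ 5 (mod 299)
5^2 ≡ 5^2 = 25 ≡ 25 (mod 299)
5^4 ≡ 25^2 = 625 ≡ 27 (mod 299)
5^8 ≡ 27^2 = 729 ≡ 131 (mod 299)
5^16 ≡ 131^2 = 17161 ≡ 118 (mod 299)
5^32 ≡ 118^2 = 13924 ≡ 170 (mod 299)
5^64 ≡ 170^2 = 28900 ≡ 196 (mod 299)
5^128 ≡ 196^2 = 38416 ≡ 144 (mod 299)
5^256 ≡ 144^2 = 20736 ≡ 105 (mod 299)
298 = 256 + 32 + 8 + 2 in binary powers of 2.
So 5^298 ≡ 105 · 170 · 131 · 25 ≡ 64 (mod 299).
Since 64 ≠ 1, base 5 is a Fermat witness: 299 is composite.

64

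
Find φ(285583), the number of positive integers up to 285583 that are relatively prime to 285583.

Factor: 285583 = 17 · 107 · 157.
φ(285583) = (17−1) · (107−1) · (157−1) = 16 · 106 · 156 = 264576.

264576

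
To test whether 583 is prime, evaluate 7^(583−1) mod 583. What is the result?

566

7^1 ≡ 7 (mod 583)
7^2 ≡ 7^2 = 49 ≡ 49 (mod 583)
7^4 ≡ 49^2 = 2401 ≡ 69 (mod 583)
7^8 ≡ 69^2 = 4761 ≡ 97 (mod 583)
7^16 ≡ 97^2 = 9409 ≡ 81 (mod 583)
7^32 ≡ 81^2 = 6561 ≡ 148 (mod 583)
7^64 ≡ 148^2 = 21904 ≡ 333 (mod 583)
7^128 ≡ 333^2 = 110889 ≡ 119 (mod 583)
7^256 ≡ 119^2 = 14161 ≡ 169 (mod 583)
7^512 ≡ 169^2 = 28561 ≡ 577 (mod 583)
582 = 512 + 64 + 4 + 2 in binary powers of 2.
So 7^582 ≡ 577 · 333 · 69 · 49 ≡ 566 (mod 583).
Since 566 ≠ 1, base 7 is a Fermat witness: 583 is composite.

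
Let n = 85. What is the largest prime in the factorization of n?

17

85 = 5 · 17
17 is prime.
So 85 = 5 · 17; the largest prime factor is 17.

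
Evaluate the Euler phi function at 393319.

367416

Factor: 393319 = 19 · 127 · 163.
φ(393319) = (19−1) · (127−1) · (163−1) = 18 · 126 · 162 = 367416.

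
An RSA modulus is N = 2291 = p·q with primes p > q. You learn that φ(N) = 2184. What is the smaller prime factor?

29

φ(n) = (p−1)(q−1) = n − (p+q) + 1, so p + q = 2291 − 2184 + 1 = 108.
p and q are the roots of t² − 108t + 2291 = 0.
Discriminant: 108² − 4·2291 = 11664 − 9164 = 2500; √2500 = 50.
q = (108 − 50)/2 = 29, p = (108 + 50)/2 = 79.
Check: 29 · 79 = 2291.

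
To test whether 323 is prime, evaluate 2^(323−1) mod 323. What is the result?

2^1 ≡ 2 (mod 323)
2^2 ≡ 2^2 = 4 ≡ 4 (mod 323)
2^4 ≡ 4^2 = 16 ≡ 16 (mod 323)
2^8 ≡ 16^2 = 256 ≡ 256 (mod 323)
2^16 ≡ 256^2 = 65536 ≡ 290 (mod 323)
2^32 ≡ 290^2 = 84100 ≡ 120 (mod 323)
2^64 ≡ 120^2 = 14400 ≡ 188 (mod 323)
2^128 ≡ 188^2 = 35344 ≡ 137 (mod 323)
2^256 ≡ 137^2 = 18769 ≡ 35 (mod 323)
322 = 256 + 64 + 2 in binary powers of 2.
So 2^322 ≡ 35 · 188 · 4 ≡ 157 (mod 323).
Since 157 ≠ 1, base 2 is a Fermat witness: 323 is composite.

157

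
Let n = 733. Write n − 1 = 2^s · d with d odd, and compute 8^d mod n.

353

733 − 1 = 732 = 2^2 · 183, so d = 183.
8^1 ≡ 8 (mod 733)
8^2 ≡ 8^2 = 64 ≡ 64 (mod 733)
8^4 ≡ 64^2 = 4096 ≡ 431 (mod 733)
8^8 ≡ 431^2 = 185761 ≡ 312 (mod 733)
8^16 ≡ 312^2 = 97344 ≡ 588 (mod 733)
8^32 ≡ 588^2 = 345744 ≡ 501 (mod 733)
8^64 ≡ 501^2 = 251001 ≡ 315 (mod 733)
8^128 ≡ 315^2 = 99225 ≡ 270 (mod 733)
183 = 128 + 32 + 16 + 4 + 2 + 1 in binary powers of 2.
So 8^183 ≡ 270 · 501 · 588 · 431 · 64 · 8 ≡ 353 (mod 733).
Squaring chain: 353 → 732; reaches −1, so base 8 does not prove 733 composite.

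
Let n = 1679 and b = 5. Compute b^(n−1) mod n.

1618

5^1 ≡ 5 (mod 1679)
5^2 ≡ 5^2 = 25 ≡ 25 (mod 1679)
5^4 ≡ 25^2 = 625 ≡ 625 (mod 1679)
5^8 ≡ 625^2 = 390625 ≡ 1097 (mod 1679)
5^16 ≡ 1097^2 = 1203409 ≡ 1245 (mod 1679)
5^32 ≡ 1245^2 = 1550025 ≡ 308 (mod 1679)
5^64 ≡ 308^2 = 94864 ≡ 840 (mod 1679)
5^128 ≡ 840^2 = 705600 ≡ 420 (mod 1679)
5^256 ≡ 420^2 = 176400 ≡ 105 (mod 1679)
5^512 ≡ 105^2 = 11025 ≡ 951 (mod 1679)
5^1024 ≡ 951^2 = 904401 ≡ 1099 (mod 1679)
1678 = 1024 + 512 + 128 + 8 + 4 + 2 in binary powers of 2.
So 5^1678 ≡ 1099 · 951 · 420 · 1097 · 625 · 25 ≡ 1618 (mod 1679).
Since 1618 ≠ 1, base 5 is a Fermat witness: 1679 is composite.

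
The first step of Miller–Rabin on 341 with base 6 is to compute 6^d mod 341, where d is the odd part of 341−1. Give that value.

285

341 − 1 = 340 = 2^2 · 85, so d = 85.
6^1 ≡ 6 (mod 341)
6^2 ≡ 6^2 = 36 ≡ 36 (mod 341)
6^4 ≡ 36^2 = 1296 ≡ 273 (mod 341)
6^8 ≡ 273^2 = 74529 ≡ 191 (mod 341)
6^16 ≡ 191^2 = 36481 ≡ 335 (mod 341)
6^32 ≡ 335^2 = 112225 ≡ 36 (mod 341)
6^64 ≡ 36^2 = 1296 ≡ 273 (mod 341)
85 = 64 + 16 + 4 + 1 in binary powers of 2.
So 6^85 ≡ 273 · 335 · 273 · 6 ≡ 285 (mod 341).
Squaring chain: 285 → 67; never reaches −1, so base 6 is a Miller–Rabin witness that 341 is composite.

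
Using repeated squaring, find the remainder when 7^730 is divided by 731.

7^1 ≡ 7 (mod 731)
7^2 ≡ 7^2 = 49 ≡ 49 (mod 731)
7^4 ≡ 49^2 = 2401 ≡ 208 (mod 731)
7^8 ≡ 208^2 = 43264 ≡ 135 (mod 731)
7^16 ≡ 135^2 = 18225 ≡ 681 (mod 731)
7^32 ≡ 681^2 = 463761 ≡ 307 (mod 731)
7^64 ≡ 307^2 = 94249 ≡ 681 (mod 731)
7^128 ≡ 681^2 = 463761 ≡ 307 (mod 731)
7^256 ≡ 307^2 = 94249 ≡ 681 (mod 731)
7^512 ≡ 681^2 = 463761 ≡ 307 (mod 731)
730 = 512 + 128 + 64 + 16 + 8 + 2 in binary powers of 2.
So 7^730 ≡ 307 · 307 · 681 · 681 · 135 · 49 ≡ 36 (mod 731).
Since 36 ≠ 1, base 7 is a Fermat witness: 731 is composite.

36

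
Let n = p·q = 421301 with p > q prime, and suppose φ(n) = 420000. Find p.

φ(n) = (p−1)(q−1) = n − (p+q) + 1, so p + q = 421301 − 420000 + 1 = 1302.
p and q are the roots of t² − 1302t + 421301 = 0.
Discriminant: 1302² − 4·421301 = 1695204 − 1685204 = 10000; √10000 = 100.
q = (1302 − 100)/2 = 601, p = (1302 + 100)/2 = 701.
Check: 601 · 701 = 421301.

701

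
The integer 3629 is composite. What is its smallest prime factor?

3629 is odd.
Digit sum 20, not divisible by 3.
Ends in 9: not divisible by 5.
7: 3629 = 7·518 + 3
11: 3629 = 11·329 + 10
13: 3629 = 13·279 + 2
17: 3629 = 17·213 + 8
19: 3629 = 19·191

19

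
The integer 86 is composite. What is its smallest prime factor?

2

86 is even: 2 divides it.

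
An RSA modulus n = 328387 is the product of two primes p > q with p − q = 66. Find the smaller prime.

Since p = q + 66, we have 328387 = q(q + 66), so q² + 66q − 328387 = 0.
Discriminant: 66² + 4·328387 = 4356 + 1313548 = 1317904; √1317904 = 1148.
q = (−66 + 1148)/2 = 541, and p = q + 66 = 607.
Check: 541 · 607 = 328387.

541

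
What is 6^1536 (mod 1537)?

6^1 ≡ 6 (mod 1537)
6^2 ≡ 6^2 = 36 ≡ 36 (mod 1537)
6^4 ≡ 36^2 = 1296 ≡ 1296 (mod 1537)
6^8 ≡ 1296^2 = 1679616 ≡ 1212 (mod 1537)
6^16 ≡ 1212^2 = 1468944 ≡ 1109 (mod 1537)
6^32 ≡ 1109^2 = 1229881 ≡ 281 (mod 1537)
6^64 ≡ 281^2 = 78961 ≡ 574 (mod 1537)
6^128 ≡ 574^2 = 329476 ≡ 558 (mod 1537)
6^256 ≡ 558^2 = 311364 ≡ 890 (mod 1537)
6^512 ≡ 890^2 = 792100 ≡ 545 (mod 1537)
6^1024 ≡ 545^2 = 297025 ≡ 384 (mod 1537)
1536 = 1024 + 512 in binary powers of 2.
So 6^1536 ≡ 384 · 545 ≡ 248 (mod 1537).
Since 248 ≠ 1, base 6 is a Fermat witness: 1537 is composite.

248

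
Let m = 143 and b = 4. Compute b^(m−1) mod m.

4^1 ≡ 4 (mod 143)
4^2 ≡ 4^2 = 16 ≡ 16 (mod 143)
4^4 ≡ 16^2 = 256 ≡ 113 (mod 143)
4^8 ≡ 113^2 = 12769 ≡ 42 (mod 143)
4^16 ≡ 42^2 = 1764 ≡ 48 (mod 143)
4^32 ≡ 48^2 = 2304 ≡ 16 (mod 143)
4^64 ≡ 16^2 = 256 ≡ 113 (mod 143)
4^128 ≡ 113^2 = 12769 ≡ 42 (mod 143)
142 = 128 + 8 + 4 + 2 in binary powers of 2.
So 4^142 ≡ 42 · 42 · 113 · 16 ≡ 126 (mod 143).
Since 126 ≠ 1, base 4 is a Fermat witness: 143 is composite.

126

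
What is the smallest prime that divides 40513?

11

40513 is odd.
Digit sum 13, not divisible by 3.
Ends in 3: not divisible by 5.
7: 40513 = 7·5787 + 4
11: 40513 = 11·3683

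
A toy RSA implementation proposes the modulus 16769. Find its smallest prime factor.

41

16769 is odd.
Digit sum 29, not divisible by 3.
Ends in 9: not divisible by 5.
7: 16769 = 7·2395 + 4
11: 16769 = 11·1524 + 5
13: 16769 = 13·1289 + 12
17: 16769 = 17·986 + 7
19: 16769 = 19·882 + 11
23: 16769 = 23·729 + 2
29: 16769 = 29·578 + 7
31: 16769 = 31·540 + 29
37: 16769 = 37·453 + 8
41: 16769 = 41·409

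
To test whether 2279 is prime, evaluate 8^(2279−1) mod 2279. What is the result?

520

8^1 ≡ 8 (mod 2279)
8^2 ≡ 8^2 = 64 ≡ 64 (mod 2279)
8^4 ≡ 64^2 = 4096 ≡ 1817 (mod 2279)
8^8 ≡ 1817^2 = 3301489 ≡ 1497 (mod 2279)
8^16 ≡ 1497^2 = 2241009 ≡ 752 (mod 2279)
8^32 ≡ 752^2 = 565504 ≡ 312 (mod 2279)
8^64 ≡ 312^2 = 97344 ≡ 1626 (mod 2279)
8^128 ≡ 1626^2 = 2643876 ≡ 236 (mod 2279)
8^256 ≡ 236^2 = 55696 ≡ 1000 (mod 2279)
8^512 ≡ 1000^2 = 1000000 ≡ 1798 (mod 2279)
8^1024 ≡ 1798^2 = 3232804 ≡ 1182 (mod 2279)
8^2048 ≡ 1182^2 = 1397124 ≡ 97 (mod 2279)
2278 = 2048 + 128 + 64 + 32 + 4 + 2 in binary powers of 2.
So 8^2278 ≡ 97 · 236 · 1626 · 312 · 1817 · 64 ≡ 520 (mod 2279).
Since 520 ≠ 1, base 8 is a Fermat witness: 2279 is composite.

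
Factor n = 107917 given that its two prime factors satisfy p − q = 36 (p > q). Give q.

311

Since p = q + 36, we have 107917 = q(q + 36), so q² + 36q − 107917 = 0.
Discriminant: 36² + 4·107917 = 1296 + 431668 = 432964; √432964 = 658.
q = (−36 + 658)/2 = 311, and p = q + 36 = 347.
Check: 311 · 347 = 107917.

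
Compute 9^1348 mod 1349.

9^1 ≡ 9 (mod 1349)
9^2 ≡ 9^2 = 81 ≡ 81 (mod 1349)
9^4 ≡ 81^2 = 6561 ≡ 1165 (mod 1349)
9^8 ≡ 1165^2 = 1357225 ≡ 131 (mod 1349)
9^16 ≡ 131^2 = 17161 ≡ 973 (mod 1349)
9^32 ≡ 973^2 = 946729 ≡ 1080 (mod 1349)
9^64 ≡ 1080^2 = 1166400 ≡ 864 (mod 1349)
9^128 ≡ 864^2 = 746496 ≡ 499 (mod 1349)
9^256 ≡ 499^2 = 249001 ≡ 785 (mod 1349)
9^512 ≡ 785^2 = 616225 ≡ 1081 (mod 1349)
9^1024 ≡ 1081^2 = 1168561 ≡ 327 (mod 1349)
1348 = 1024 + 256 + 64 + 4 in binary powers of 2.
So 9^1348 ≡ 327 · 785 · 864 · 1165 ≡ 1068 (mod 1349).
Since 1068 ≠ 1, base 9 is a Fermat witness: 1349 is composite.

1068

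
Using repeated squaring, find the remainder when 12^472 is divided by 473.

12^1 ≡ 12 (mod 473)
12^2 ≡ 12^2 = 144 ≡ 144 (mod 473)
12^4 ≡ 144^2 = 20736 ≡ 397 (mod 473)
12^8 ≡ 397^2 = 157609 ≡ 100 (mod 473)
12^16 ≡ 100^2 = 10000 ≡ 67 (mod 473)
12^32 ≡ 67^2 = 4489 ≡ 232 (mod 473)
12^64 ≡ 232^2 = 53824 ≡ 375 (mod 473)
12^128 ≡ 375^2 = 140625 ≡ 144 (mod 473)
12^256 ≡ 144^2 = 20736 ≡ 397 (mod 473)
472 = 256 + 128 + 64 + 16 + 8 in binary powers of 2.
So 12^472 ≡ 397 · 144 · 375 · 67 · 100 ≡ 210 (mod 473).
Since 210 ≠ 1, base 12 is a Fermat witness: 473 is composite.

210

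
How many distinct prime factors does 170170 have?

6

170170 = 2 · 85085
85085 = 5 · 17017
17017 = 7 · 2431
2431 = 11 · 221
221 = 13 · 17
170170 = 2 · 5 · 7 · 11 · 13 · 17, which has 6 distinct prime factors.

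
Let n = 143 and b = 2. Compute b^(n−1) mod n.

114

2^1 ≡ 2 (mod 143)
2^2 ≡ 2^2 = 4 ≡ 4 (mod 143)
2^4 ≡ 4^2 = 16 ≡ 16 (mod 143)
2^8 ≡ 16^2 = 256 ≡ 113 (mod 143)
2^16 ≡ 113^2 = 12769 ≡ 42 (mod 143)
2^32 ≡ 42^2 = 1764 ≡ 48 (mod 143)
2^64 ≡ 48^2 = 2304 ≡ 16 (mod 143)
2^128 ≡ 16^2 = 256 ≡ 113 (mod 143)
142 = 128 + 8 + 4 + 2 in binary powers of 2.
So 2^142 ≡ 113 · 113 · 16 · 4 ≡ 114 (mod 143).
Since 114 ≠ 1, base 2 is a Fermat witness: 143 is composite.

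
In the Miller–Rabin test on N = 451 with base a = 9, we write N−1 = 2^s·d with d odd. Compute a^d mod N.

419

451 − 1 = 450 = 2^1 · 225, so d = 225.
9^1 ≡ 9 (mod 451)
9^2 ≡ 9^2 = 81 ≡ 81 (mod 451)
9^4 ≡ 81^2 = 6561 ≡ 247 (mod 451)
9^8 ≡ 247^2 = 61009 ≡ 124 (mod 451)
9^16 ≡ 124^2 = 15376 ≡ 42 (mod 451)
9^32 ≡ 42^2 = 1764 ≡ 411 (mod 451)
9^64 ≡ 411^2 = 168921 ≡ 247 (mod 451)
9^128 ≡ 247^2 = 61009 ≡ 124 (mod 451)
225 = 128 + 64 + 32 + 1 in binary powers of 2.
So 9^225 ≡ 124 · 247 · 411 · 9 ≡ 419 (mod 451).
Squaring chain: 419; never reaches −1, so base 9 is a Miller–Rabin witness that 451 is composite.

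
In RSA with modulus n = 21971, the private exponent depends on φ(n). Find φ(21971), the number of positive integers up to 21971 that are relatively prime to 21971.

Factor: 21971 = 127 · 173.
φ(21971) = (127−1) · (173−1) = 126 · 172 = 21672.

21672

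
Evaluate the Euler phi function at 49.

Factor: 49 = 7^2.
φ(49) = 7^1·(7−1) = 42.

42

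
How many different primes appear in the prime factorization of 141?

141 = 3 · 47
141 = 3 · 47, which has 2 distinct prime factors.

2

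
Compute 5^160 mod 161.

100

5^1 ≡ 5 (mod 161)
5^2 ≡ 5^2 = 25 ≡ 25 (mod 161)
5^4 ≡ 25^2 = 625 ≡ 142 (mod 161)
5^8 ≡ 142^2 = 20164 ≡ 39 (mod 161)
5^16 ≡ 39^2 = 1521 ≡ 72 (mod 161)
5^32 ≡ 72^2 = 5184 ≡ 32 (mod 161)
5^64 ≡ 32^2 = 1024 ≡ 58 (mod 161)
5^128 ≡ 58^2 = 3364 ≡ 144 (mod 161)
160 = 128 + 32 in binary powers of 2.
So 5^160 ≡ 144 · 32 ≡ 100 (mod 161).
Since 100 ≠ 1, base 5 is a Fermat witness: 161 is composite.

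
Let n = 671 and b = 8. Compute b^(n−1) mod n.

8^1 ≡ 8 (mod 671)
8^2 ≡ 8^2 = 64 ≡ 64 (mod 671)
8^4 ≡ 64^2 = 4096 ≡ 70 (mod 671)
8^8 ≡ 70^2 = 4900 ≡ 203 (mod 671)
8^16 ≡ 203^2 = 41209 ≡ 278 (mod 671)
8^32 ≡ 278^2 = 77284 ≡ 119 (mod 671)
8^64 ≡ 119^2 = 14161 ≡ 70 (mod 671)
8^128 ≡ 70^2 = 4900 ≡ 203 (mod 671)
8^256 ≡ 203^2 = 41209 ≡ 278 (mod 671)
8^512 ≡ 278^2 = 77284 ≡ 119 (mod 671)
670 = 512 + 128 + 16 + 8 + 4 + 2 in binary powers of 2.
So 8^670 ≡ 119 · 203 · 278 · 203 · 70 · 64 ≡ 243 (mod 671).
Since 243 ≠ 1, base 8 is a Fermat witness: 671 is composite.

243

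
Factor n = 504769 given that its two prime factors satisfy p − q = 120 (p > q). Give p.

Since p = q + 120, we have 504769 = q(q + 120), so q² + 120q − 504769 = 0.
Discriminant: 120² + 4·504769 = 14400 + 2019076 = 2033476; √2033476 = 1426.
q = (−120 + 1426)/2 = 653, and p = q + 120 = 773.
Check: 653 · 773 = 504769.

773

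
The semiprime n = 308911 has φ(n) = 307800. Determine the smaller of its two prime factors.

φ(n) = (p−1)(q−1) = n − (p+q) + 1, so p + q = 308911 − 307800 + 1 = 1112.
p and q are the roots of t² − 1112t + 308911 = 0.
Discriminant: 1112² − 4·308911 = 1236544 − 1235644 = 900; √900 = 30.
q = (1112 − 30)/2 = 541, p = (1112 + 30)/2 = 571.
Check: 541 · 571 = 308911.

541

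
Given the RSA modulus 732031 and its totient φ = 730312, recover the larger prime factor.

φ(n) = (p−1)(q−1) = n − (p+q) + 1, so p + q = 732031 − 730312 + 1 = 1720.
p and q are the roots of t² − 1720t + 732031 = 0.
Discriminant: 1720² − 4·732031 = 2958400 − 2928124 = 30276; √30276 = 174.
q = (1720 − 174)/2 = 773, p = (1720 + 174)/2 = 947.
Check: 773 · 947 = 732031.

947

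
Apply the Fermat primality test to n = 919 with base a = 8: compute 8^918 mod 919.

8^1 ≡ 8 (mod 919)
8^2 ≡ 8^2 = 64 ≡ 64 (mod 919)
8^4 ≡ 64^2 = 4096 ≡ 420 (mod 919)
8^8 ≡ 420^2 = 176400 ≡ 871 (mod 919)
8^16 ≡ 871^2 = 758641 ≡ 466 (mod 919)
8^32 ≡ 466^2 = 217156 ≡ 272 (mod 919)
8^64 ≡ 272^2 = 73984 ≡ 464 (mod 919)
8^128 ≡ 464^2 = 215296 ≡ 250 (mod 919)
8^256 ≡ 250^2 = 62500 ≡ 8 (mod 919)
8^512 ≡ 8^2 = 64 ≡ 64 (mod 919)
918 = 512 + 256 + 128 + 16 + 4 + 2 in binary powers of 2.
So 8^918 ≡ 64 · 8 · 250 · 466 · 420 · 64 ≡ 1 (mod 919).
Since the result is 1, base 8 gives no evidence that 919 is composite.

1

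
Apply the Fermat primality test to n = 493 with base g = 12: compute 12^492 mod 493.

12^1 ≡ 12 (mod 493)
12^2 ≡ 12^2 = 144 ≡ 144 (mod 493)
12^4 ≡ 144^2 = 20736 ≡ 30 (mod 493)
12^8 ≡ 30^2 = 900 ≡ 407 (mod 493)
12^16 ≡ 407^2 = 165649 ≡ 1 (mod 493)
12^32 ≡ 1^2 = 1 ≡ 1 (mod 493)
12^64 ≡ 1^2 = 1 ≡ 1 (mod 493)
12^128 ≡ 1^2 = 1 ≡ 1 (mod 493)
12^256 ≡ 1^2 = 1 ≡ 1 (mod 493)
492 = 256 + 128 + 64 + 32 + 8 + 4 in binary powers of 2.
So 12^492 ≡ 1 · 1 · 1 · 1 · 407 · 30 ≡ 378 (mod 493).
Since 378 ≠ 1, base 12 is a Fermat witness: 493 is composite.

378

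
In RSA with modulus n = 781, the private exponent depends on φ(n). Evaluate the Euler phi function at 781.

Factor: 781 = 11 · 71.
φ(781) = (11−1) · (71−1) = 10 · 70 = 700.

700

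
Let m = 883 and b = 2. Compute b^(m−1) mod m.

1

2^1 ≡ 2 (mod 883)
2^2 ≡ 2^2 = 4 ≡ 4 (mod 883)
2^4 ≡ 4^2 = 16 ≡ 16 (mod 883)
2^8 ≡ 16^2 = 256 ≡ 256 (mod 883)
2^16 ≡ 256^2 = 65536 ≡ 194 (mod 883)
2^32 ≡ 194^2 = 37636 ≡ 550 (mod 883)
2^64 ≡ 550^2 = 302500 ≡ 514 (mod 883)
2^128 ≡ 514^2 = 264196 ≡ 179 (mod 883)
2^256 ≡ 179^2 = 32041 ≡ 253 (mod 883)
2^512 ≡ 253^2 = 64009 ≡ 433 (mod 883)
882 = 512 + 256 + 64 + 32 + 16 + 2 in binary powers of 2.
So 2^882 ≡ 433 · 253 · 514 · 550 · 194 · 4 ≡ 1 (mod 883).
Since the result is 1, base 2 gives no evidence that 883 is composite.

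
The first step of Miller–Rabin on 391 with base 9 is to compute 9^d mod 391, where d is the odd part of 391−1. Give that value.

391 − 1 = 390 = 2^1 · 195, so d = 195.
9^1 ≡ 9 (mod 391)
9^2 ≡ 9^2 = 81 ≡ 81 (mod 391)
9^4 ≡ 81^2 = 6561 ≡ 305 (mod 391)
9^8 ≡ 305^2 = 93025 ≡ 358 (mod 391)
9^16 ≡ 358^2 = 128164 ≡ 307 (mod 391)
9^32 ≡ 307^2 = 94249 ≡ 18 (mod 391)
9^64 ≡ 18^2 = 324 ≡ 324 (mod 391)
9^128 ≡ 324^2 = 104976 ≡ 188 (mod 391)
195 = 128 + 64 + 2 + 1 in binary powers of 2.
So 9^195 ≡ 188 · 324 · 81 · 9 ≡ 151 (mod 391).
Squaring chain: 151; never reaches −1, so base 9 is a Miller–Rabin witness that 391 is composite.

151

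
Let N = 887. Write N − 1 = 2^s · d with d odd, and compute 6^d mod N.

1

887 − 1 = 886 = 2^1 · 443, so d = 443.
6^1 ≡ 6 (mod 887)
6^2 ≡ 6^2 = 36 ≡ 36 (mod 887)
6^4 ≡ 36^2 = 1296 ≡ 409 (mod 887)
6^8 ≡ 409^2 = 167281 ≡ 525 (mod 887)
6^16 ≡ 525^2 = 275625 ≡ 655 (mod 887)
6^32 ≡ 655^2 = 429025 ≡ 604 (mod 887)
6^64 ≡ 604^2 = 364816 ≡ 259 (mod 887)
6^128 ≡ 259^2 = 67081 ≡ 556 (mod 887)
6^256 ≡ 556^2 = 309136 ≡ 460 (mod 887)
443 = 256 + 128 + 32 + 16 + 8 + 2 + 1 in binary powers of 2.
So 6^443 ≡ 460 · 556 · 604 · 655 · 525 · 36 · 6 ≡ 1 (mod 887).
Since 6^d ≡ 1 (mod 887), base 6 does not prove 887 composite.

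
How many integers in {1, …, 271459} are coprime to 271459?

Factor: 271459 = 43 · 59 · 107.
φ(271459) = (43−1) · (59−1) · (107−1) = 42 · 58 · 106 = 258216.

258216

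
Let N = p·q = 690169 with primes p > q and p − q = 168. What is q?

Since p = q + 168, we have 690169 = q(q + 168), so q² + 168q − 690169 = 0.
Discriminant: 168² + 4·690169 = 28224 + 2760676 = 2788900; √2788900 = 1670.
q = (−168 + 1670)/2 = 751, and p = q + 168 = 919.
Check: 751 · 919 = 690169.

751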